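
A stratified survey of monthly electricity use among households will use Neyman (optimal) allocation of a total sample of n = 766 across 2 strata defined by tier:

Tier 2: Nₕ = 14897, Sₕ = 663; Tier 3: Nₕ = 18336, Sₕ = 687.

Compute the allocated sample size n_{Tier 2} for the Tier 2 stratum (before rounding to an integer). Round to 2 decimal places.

336.64

Neyman allocation: nₕ = n·NₕSₕ / Σⱼ NⱼSⱼ.
Σ NⱼSⱼ = 14897·663 + 18336·687 = 2.2473543 × 10^7.
n_{Tier 2} = 766·14897·663 / (2.2473543 × 10^7) = 336.64.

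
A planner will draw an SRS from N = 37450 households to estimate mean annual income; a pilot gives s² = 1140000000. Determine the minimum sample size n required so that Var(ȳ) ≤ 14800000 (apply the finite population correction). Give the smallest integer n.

Without fpc, n₀ = s²/D = 1140000000/14800000 = 77.0270.
With fpc, (1 − n/N)·s²/n ≤ D requires n ≥ n₀/(1 + n₀/N) = 77.0270/(1 + 77.0270/37450) = 76.8689.
Rounding up, n = 77.

77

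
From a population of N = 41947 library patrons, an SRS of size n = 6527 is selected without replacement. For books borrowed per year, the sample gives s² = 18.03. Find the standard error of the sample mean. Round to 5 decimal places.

Under SRS without replacement, Var(ȳ) = (1 − f)·s²/n with f = n/N = 6527/41947 = 0.15560112.
Var(ȳ) = (1 − 0.15560112)·18.03/6527 = 0.84439888·0.0027623717 = 0.0023325436.
SE(ȳ) = √(0.0023325436) = 0.04830.

0.04830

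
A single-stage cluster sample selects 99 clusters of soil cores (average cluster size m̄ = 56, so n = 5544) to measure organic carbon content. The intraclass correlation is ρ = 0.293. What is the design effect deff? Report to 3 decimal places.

17.115

deff = 1 + (56 − 1)·0.293 = 1 + 16.115 = 17.115.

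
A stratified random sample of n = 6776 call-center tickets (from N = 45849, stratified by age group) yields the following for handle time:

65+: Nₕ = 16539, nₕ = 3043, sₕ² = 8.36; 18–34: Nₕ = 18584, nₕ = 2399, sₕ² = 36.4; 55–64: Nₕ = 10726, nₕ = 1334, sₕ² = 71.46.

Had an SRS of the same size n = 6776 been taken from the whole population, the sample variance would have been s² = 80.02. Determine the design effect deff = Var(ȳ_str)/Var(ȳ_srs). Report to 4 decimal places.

0.4998

Var(ȳ_str) = Σ Wₕ²(1−fₕ)sₕ²/nₕ with Wₕ = Nₕ/45849:
  65+: (16539/45849)²·(1−3043/16539)·8.36/3043 = 2.917151 × 10^-4
  18–34: (18584/45849)²·(1−2399/18584)·36.4/2399 = 0.0021710174
  55–64: (10726/45849)²·(1−1334/10726)·71.46/1334 = 0.0025671032
  → Var(ȳ_str) = 0.0050298357.
Var(ȳ_srs) = (1 − 6776/45849)·80.02/6776 = 0.010064033.
deff = 0.0050298357 / 0.010064033 = 0.4998.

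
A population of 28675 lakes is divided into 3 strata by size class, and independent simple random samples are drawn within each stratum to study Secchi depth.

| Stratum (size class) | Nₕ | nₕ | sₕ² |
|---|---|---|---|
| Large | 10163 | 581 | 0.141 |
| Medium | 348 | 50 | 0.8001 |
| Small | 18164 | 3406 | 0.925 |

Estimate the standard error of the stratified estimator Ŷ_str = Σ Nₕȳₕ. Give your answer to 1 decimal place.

Var(Ŷ_str) = Σₕ Nₕ²(1 − fₕ)sₕ²/nₕ.
Large: 10163²·(1 − 581/10163)·0.141/581 = 23633.121.
Medium: 348²·(1 − 50/348)·0.8001/50 = 1659.4714.
Small: 18164²·(1 − 3406/18164)·0.925/3406 = 72800.789.
Sum = 98093.381.
SE = √(98093.381) = 313.2.

313.2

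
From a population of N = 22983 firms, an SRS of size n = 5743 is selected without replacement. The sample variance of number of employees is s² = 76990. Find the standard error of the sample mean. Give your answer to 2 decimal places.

3.17

Under SRS without replacement, Var(ȳ) = (1 − f)·s²/n with f = n/N = 5743/22983 = 0.24988035.
Var(ȳ) = (1 − 0.24988035)·76990/5743 = 0.75011965·13.405885 = 10.056018.
SE(ȳ) = √(10.056018) = 3.17.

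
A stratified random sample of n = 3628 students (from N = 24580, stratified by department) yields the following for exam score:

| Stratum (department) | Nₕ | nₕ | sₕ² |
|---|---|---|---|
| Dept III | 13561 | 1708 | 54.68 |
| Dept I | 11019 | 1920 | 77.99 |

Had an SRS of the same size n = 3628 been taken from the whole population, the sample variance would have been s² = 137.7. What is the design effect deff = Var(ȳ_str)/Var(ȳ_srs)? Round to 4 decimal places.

0.4716

Var(ȳ_str) = Σ Wₕ²(1−fₕ)sₕ²/nₕ with Wₕ = Nₕ/24580:
  Dept III: (13561/24580)²·(1−1708/13561)·54.68/1708 = 0.0085172007
  Dept I: (11019/24580)²·(1−1920/11019)·77.99/1920 = 0.0067407742
  → Var(ȳ_str) = 0.015257975.
Var(ȳ_srs) = (1 − 3628/24580)·137.7/3628 = 0.03235268.
deff = 0.015257975 / 0.03235268 = 0.4716.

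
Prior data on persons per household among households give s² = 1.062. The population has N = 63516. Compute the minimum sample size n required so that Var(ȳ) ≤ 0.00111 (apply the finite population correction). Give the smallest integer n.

Without fpc, n₀ = s²/D = 1.062/0.00111 = 956.7568.
With fpc, (1 − n/N)·s²/n ≤ D requires n ≥ n₀/(1 + n₀/N) = 956.7568/(1 + 956.7568/63516) = 942.5588.
Rounding up, n = 943.

943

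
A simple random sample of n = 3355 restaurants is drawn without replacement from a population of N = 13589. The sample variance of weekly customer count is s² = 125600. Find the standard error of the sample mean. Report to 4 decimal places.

5.3098

Under SRS without replacement, Var(ȳ) = (1 − f)·s²/n with f = n/N = 3355/13589 = 0.24689087.
Var(ȳ) = (1 − 0.24689087)·125600/3355 = 0.75310913·37.436662 = 28.193892.
SE(ȳ) = √(28.193892) = 5.3098.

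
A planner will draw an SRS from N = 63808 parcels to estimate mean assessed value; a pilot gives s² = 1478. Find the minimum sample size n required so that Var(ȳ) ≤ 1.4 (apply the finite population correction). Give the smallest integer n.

1039

Without fpc, n₀ = s²/D = 1478/1.4 = 1055.7143.
With fpc, (1 − n/N)·s²/n ≤ D requires n ≥ n₀/(1 + n₀/N) = 1055.7143/(1 + 1055.7143/63808) = 1038.5316.
Rounding up, n = 1039.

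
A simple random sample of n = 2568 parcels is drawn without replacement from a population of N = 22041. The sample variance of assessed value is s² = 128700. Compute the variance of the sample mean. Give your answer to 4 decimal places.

44.2777

Under SRS without replacement, Var(ȳ) = (1 − f)·s²/n with f = n/N = 2568/22041 = 0.11651014.
Var(ȳ) = (1 − 0.11651014)·128700/2568 = 0.88348986·50.116822 = 44.277704.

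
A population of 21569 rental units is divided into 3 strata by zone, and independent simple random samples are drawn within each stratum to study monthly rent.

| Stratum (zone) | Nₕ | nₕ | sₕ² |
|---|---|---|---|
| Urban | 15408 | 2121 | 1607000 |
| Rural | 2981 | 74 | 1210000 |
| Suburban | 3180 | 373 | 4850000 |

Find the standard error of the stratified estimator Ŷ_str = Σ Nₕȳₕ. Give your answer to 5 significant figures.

Var(Ŷ_str) = Σₕ Nₕ²(1 − fₕ)sₕ²/nₕ.
Urban: 15408²·(1 − 2121/15408)·1607000/2121 = 1.5511308 × 10^11.
Rural: 2981²·(1 − 74/2981)·1210000/74 = 1.41697 × 10^11.
Suburban: 3180²·(1 − 373/3180)·4850000/373 = 1.1606531 × 10^11.
Sum = 4.1287539 × 10^11.
SE = √(4.1287539 × 10^11) = 642550.

642550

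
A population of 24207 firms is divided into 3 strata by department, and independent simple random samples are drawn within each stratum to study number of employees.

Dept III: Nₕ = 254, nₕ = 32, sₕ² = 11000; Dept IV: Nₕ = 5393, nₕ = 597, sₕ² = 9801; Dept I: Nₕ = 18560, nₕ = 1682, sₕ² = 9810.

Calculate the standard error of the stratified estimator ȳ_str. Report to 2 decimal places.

1.97

Var(ȳ_str) = Σₕ Wₕ²(1 − fₕ)sₕ²/nₕ with Wₕ = Nₕ/N, N = 24207.
Dept III: Wₕ = 0.01049283; term = 0.01049283²·(1 − 0.12598425)·11000/32 = 0.033078626.
Dept IV: Wₕ = 0.22278680; term = 0.22278680²·(1 − 0.11069905)·9801/597 = 0.72464235.
Dept I: Wₕ = 0.76672037; term = 0.76672037²·(1 − 0.09062500)·9810/1682 = 3.1178846.
Sum = 3.8756056.
SE = √(3.8756056) = 1.97.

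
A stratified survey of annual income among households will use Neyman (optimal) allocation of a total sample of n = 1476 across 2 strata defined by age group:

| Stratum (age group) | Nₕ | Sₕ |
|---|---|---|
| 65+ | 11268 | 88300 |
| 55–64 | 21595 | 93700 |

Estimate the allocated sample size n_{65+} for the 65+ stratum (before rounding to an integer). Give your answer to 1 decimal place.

Neyman allocation: nₕ = n·NₕSₕ / Σⱼ NⱼSⱼ.
Σ NⱼSⱼ = 11268·88300 + 21595·93700 = 3.0184159 × 10^9.
n_{65+} = 1476·11268·88300 / (3.0184159 × 10^9) = 486.5.

486.5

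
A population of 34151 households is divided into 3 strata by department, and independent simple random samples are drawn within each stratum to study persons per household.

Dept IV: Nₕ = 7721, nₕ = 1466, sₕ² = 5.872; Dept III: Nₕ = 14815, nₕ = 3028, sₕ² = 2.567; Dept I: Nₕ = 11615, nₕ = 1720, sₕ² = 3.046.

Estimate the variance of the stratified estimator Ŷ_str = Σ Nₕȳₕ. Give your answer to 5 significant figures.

545020

Var(Ŷ_str) = Σₕ Nₕ²(1 − fₕ)sₕ²/nₕ.
Dept IV: 7721²·(1 − 1466/7721)·5.872/1466 = 193442.97.
Dept III: 14815²·(1 − 3028/14815)·2.567/3028 = 148038.59.
Dept I: 11615²·(1 − 1720/11615)·3.046/1720 = 203533.76.
Sum = 545015.32.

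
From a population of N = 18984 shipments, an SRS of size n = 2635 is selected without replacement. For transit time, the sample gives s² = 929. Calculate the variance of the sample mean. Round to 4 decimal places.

Under SRS without replacement, Var(ȳ) = (1 − f)·s²/n with f = n/N = 2635/18984 = 0.13880110.
Var(ȳ) = (1 − 0.13880110)·929/2635 = 0.86119890·0.35256167 = 0.30362572.

0.3036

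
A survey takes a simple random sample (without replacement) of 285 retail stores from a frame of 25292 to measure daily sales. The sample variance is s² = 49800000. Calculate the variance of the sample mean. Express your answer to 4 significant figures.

172800

Under SRS without replacement, Var(ȳ) = (1 − f)·s²/n with f = n/N = 285/25292 = 0.01126839.
Var(ȳ) = (1 − 0.01126839)·49800000/285 = 0.98873161·174736.84 = 172767.84.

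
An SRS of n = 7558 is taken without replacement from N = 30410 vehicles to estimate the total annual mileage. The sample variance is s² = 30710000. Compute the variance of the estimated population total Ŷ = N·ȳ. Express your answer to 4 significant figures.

2.824 × 10^12

Var(Ŷ) = N²·Var(ȳ) = N²·(1 − n/N)·s²/n.
f = 7558/30410 = 0.24853667; Var(ȳ) = 0.75146333·30710000/7558 = 3053.3791.
Var(Ŷ) = 30410² · 3053.3791 = 2.8236676 × 10^12.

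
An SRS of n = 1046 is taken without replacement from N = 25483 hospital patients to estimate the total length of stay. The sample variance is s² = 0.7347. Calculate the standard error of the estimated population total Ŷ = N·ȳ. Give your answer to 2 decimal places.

Var(Ŷ) = N²·Var(ȳ) = N²·(1 − n/N)·s²/n.
f = 1046/25483 = 0.04104697; Var(ȳ) = 0.95895303·0.7347/1046 = 6.7355907 × 10^-4.
Var(Ŷ) = 25483² · (6.7355907 × 10^-4) = 437398.
SE(Ŷ) = √(437398) = 661.36.

661.36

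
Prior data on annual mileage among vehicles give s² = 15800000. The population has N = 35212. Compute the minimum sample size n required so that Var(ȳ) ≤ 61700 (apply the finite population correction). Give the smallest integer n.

Without fpc, n₀ = s²/D = 15800000/61700 = 256.0778.
With fpc, (1 − n/N)·s²/n ≤ D requires n ≥ n₀/(1 + n₀/N) = 256.0778/(1 + 256.0778/35212) = 254.2289.
Rounding up, n = 255.

255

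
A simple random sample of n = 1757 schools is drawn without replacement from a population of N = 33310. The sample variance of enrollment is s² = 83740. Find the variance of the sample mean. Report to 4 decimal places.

Under SRS without replacement, Var(ȳ) = (1 − f)·s²/n with f = n/N = 1757/33310 = 0.05274692.
Var(ȳ) = (1 − 0.05274692)·83740/1757 = 0.94725308·47.660785 = 45.146826.

45.1468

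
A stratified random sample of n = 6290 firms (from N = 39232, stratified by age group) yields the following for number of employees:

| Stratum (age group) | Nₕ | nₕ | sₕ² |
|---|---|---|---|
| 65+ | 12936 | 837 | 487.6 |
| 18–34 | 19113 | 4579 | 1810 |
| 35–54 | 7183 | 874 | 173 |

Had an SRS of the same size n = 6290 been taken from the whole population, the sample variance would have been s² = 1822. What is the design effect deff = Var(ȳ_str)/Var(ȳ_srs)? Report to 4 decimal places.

0.5608

Var(ȳ_str) = Σ Wₕ²(1−fₕ)sₕ²/nₕ with Wₕ = Nₕ/39232:
  65+: (12936/39232)²·(1−837/12936)·487.6/837 = 0.059238878
  18–34: (19113/39232)²·(1−4579/19113)·1810/4579 = 0.071341305
  35–54: (7183/39232)²·(1−874/7183)·173/874 = 0.0058280084
  → Var(ȳ_str) = 0.13640819.
Var(ȳ_srs) = (1 − 6290/39232)·1822/6290 = 0.24322446.
deff = 0.13640819 / 0.24322446 = 0.5608.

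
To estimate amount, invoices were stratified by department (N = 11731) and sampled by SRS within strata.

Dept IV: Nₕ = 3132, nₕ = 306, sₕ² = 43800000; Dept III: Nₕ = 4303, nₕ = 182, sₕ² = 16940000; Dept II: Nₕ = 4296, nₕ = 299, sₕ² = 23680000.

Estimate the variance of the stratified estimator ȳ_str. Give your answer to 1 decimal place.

Var(ȳ_str) = Σₕ Wₕ²(1 − fₕ)sₕ²/nₕ with Wₕ = Nₕ/N, N = 11731.
Dept IV: Wₕ = 0.26698491; term = 0.26698491²·(1 − 0.09770115)·43800000/306 = 9206.1177.
Dept III: Wₕ = 0.36680590; term = 0.36680590²·(1 − 0.04229607)·16940000/182 = 11993.499.
Dept II: Wₕ = 0.36620919; term = 0.36620919²·(1 − 0.06959963)·23680000/299 = 9881.8637.
Sum = 31081.48.

31081.5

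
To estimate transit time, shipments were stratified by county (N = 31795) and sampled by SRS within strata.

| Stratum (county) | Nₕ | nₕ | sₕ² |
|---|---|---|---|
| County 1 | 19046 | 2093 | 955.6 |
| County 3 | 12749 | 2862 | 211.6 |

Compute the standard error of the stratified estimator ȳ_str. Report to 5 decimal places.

0.39376

Var(ȳ_str) = Σₕ Wₕ²(1 − fₕ)sₕ²/nₕ with Wₕ = Nₕ/N, N = 31795.
County 1: Wₕ = 0.59902500; term = 0.59902500²·(1 − 0.10989184)·955.6/2093 = 0.14582756.
County 3: Wₕ = 0.40097500; term = 0.40097500²·(1 − 0.22448820)·211.6/2862 = 0.0092186862.
Sum = 0.15504625.
SE = √(0.15504625) = 0.39376.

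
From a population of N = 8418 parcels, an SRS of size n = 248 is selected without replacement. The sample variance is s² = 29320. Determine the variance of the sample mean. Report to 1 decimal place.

Under SRS without replacement, Var(ȳ) = (1 − f)·s²/n with f = n/N = 248/8418 = 0.02946068.
Var(ȳ) = (1 − 0.02946068)·29320/248 = 0.97053932·118.22581 = 114.74279.

114.7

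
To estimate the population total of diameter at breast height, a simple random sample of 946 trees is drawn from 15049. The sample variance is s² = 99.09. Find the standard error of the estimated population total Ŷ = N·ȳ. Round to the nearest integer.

4715

Var(Ŷ) = N²·Var(ȳ) = N²·(1 − n/N)·s²/n.
f = 946/15049 = 0.06286132; Var(ȳ) = 0.93713868·99.09/946 = 0.09816181.
Var(Ŷ) = 15049² · 0.09816181 = 2.2230941 × 10^7.
SE(Ŷ) = √(2.2230941 × 10^7) = 4715.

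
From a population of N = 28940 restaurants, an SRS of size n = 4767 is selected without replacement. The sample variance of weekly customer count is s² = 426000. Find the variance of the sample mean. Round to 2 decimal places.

74.64

Under SRS without replacement, Var(ȳ) = (1 − f)·s²/n with f = n/N = 4767/28940 = 0.16472011.
Var(ȳ) = (1 − 0.16472011)·426000/4767 = 0.83527989·89.36438 = 74.64427.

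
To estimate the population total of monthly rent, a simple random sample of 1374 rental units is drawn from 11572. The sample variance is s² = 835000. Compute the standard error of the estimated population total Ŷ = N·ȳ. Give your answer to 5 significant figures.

Var(Ŷ) = N²·Var(ȳ) = N²·(1 − n/N)·s²/n.
f = 1374/11572 = 0.11873488; Var(ȳ) = 0.88126512·835000/1374 = 535.55777.
Var(Ŷ) = 11572² · 535.55777 = 7.1717175 × 10^10.
SE(Ŷ) = √(7.1717175 × 10^10) = 267800.

267800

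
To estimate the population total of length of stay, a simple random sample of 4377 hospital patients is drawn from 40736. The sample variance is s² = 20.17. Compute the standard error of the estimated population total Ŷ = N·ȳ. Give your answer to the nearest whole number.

2613

Var(Ŷ) = N²·Var(ȳ) = N²·(1 − n/N)·s²/n.
f = 4377/40736 = 0.10744796; Var(ȳ) = 0.89255204·20.17/4377 = 0.0041130397.
Var(Ŷ) = 40736² · 0.0041130397 = 6.8252673 × 10^6.
SE(Ŷ) = √(6.8252673 × 10^6) = 2613.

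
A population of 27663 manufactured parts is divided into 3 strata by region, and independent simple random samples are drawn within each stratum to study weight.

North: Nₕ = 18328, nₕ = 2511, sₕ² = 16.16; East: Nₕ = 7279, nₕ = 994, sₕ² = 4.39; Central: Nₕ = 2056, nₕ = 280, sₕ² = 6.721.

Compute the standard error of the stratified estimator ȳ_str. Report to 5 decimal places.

0.05307

Var(ȳ_str) = Σₕ Wₕ²(1 − fₕ)sₕ²/nₕ with Wₕ = Nₕ/N, N = 27663.
North: Wₕ = 0.66254564; term = 0.66254564²·(1 − 0.13700349)·16.16/2511 = 0.0024380089.
East: Wₕ = 0.26313126; term = 0.26313126²·(1 − 0.13655722)·4.39/994 = 2.6403201 × 10^-4.
Central: Wₕ = 0.07432310; term = 0.07432310²·(1 − 0.13618677)·6.721/280 = 1.1453636 × 10^-4.
Sum = 0.0028165773.
SE = √(0.0028165773) = 0.05307.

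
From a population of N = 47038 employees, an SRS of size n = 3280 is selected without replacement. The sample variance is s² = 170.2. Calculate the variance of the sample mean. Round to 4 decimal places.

0.0483

Under SRS without replacement, Var(ȳ) = (1 − f)·s²/n with f = n/N = 3280/47038 = 0.06973086.
Var(ȳ) = (1 − 0.06973086)·170.2/3280 = 0.93026914·0.051890244 = 0.048271893.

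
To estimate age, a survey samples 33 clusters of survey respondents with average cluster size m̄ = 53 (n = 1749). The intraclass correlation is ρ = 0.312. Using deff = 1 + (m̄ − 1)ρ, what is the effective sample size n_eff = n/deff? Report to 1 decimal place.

101.5

deff = 1 + (53 − 1)·0.312 = 1 + 16.224 = 17.224.
n_eff = 1749 / 17.224 = 101.5.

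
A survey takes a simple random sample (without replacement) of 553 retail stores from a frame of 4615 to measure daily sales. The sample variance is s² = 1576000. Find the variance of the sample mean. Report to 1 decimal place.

Under SRS without replacement, Var(ȳ) = (1 − f)·s²/n with f = n/N = 553/4615 = 0.11982665.
Var(ȳ) = (1 − 0.11982665)·1576000/553 = 0.88017335·2849.9096 = 2508.4145.

2508.4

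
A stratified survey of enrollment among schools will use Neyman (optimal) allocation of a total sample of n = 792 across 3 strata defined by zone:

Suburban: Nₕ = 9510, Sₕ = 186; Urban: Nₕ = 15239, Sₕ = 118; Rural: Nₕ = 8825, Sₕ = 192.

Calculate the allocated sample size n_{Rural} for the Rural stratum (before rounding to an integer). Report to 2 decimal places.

255.06

Neyman allocation: nₕ = n·NₕSₕ / Σⱼ NⱼSⱼ.
Σ NⱼSⱼ = 9510·186 + 15239·118 + 8825·192 = 5.261462 × 10^6.
n_{Rural} = 792·8825·192 / (5.261462 × 10^6) = 255.06.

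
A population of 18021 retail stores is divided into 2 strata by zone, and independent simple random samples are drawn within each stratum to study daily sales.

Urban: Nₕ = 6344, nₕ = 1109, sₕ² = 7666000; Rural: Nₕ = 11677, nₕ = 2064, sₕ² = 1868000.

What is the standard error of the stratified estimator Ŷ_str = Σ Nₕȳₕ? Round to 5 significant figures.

575470

Var(Ŷ_str) = Σₕ Nₕ²(1 − fₕ)sₕ²/nₕ.
Urban: 6344²·(1 − 1109/6344)·7666000/1109 = 2.2957105 × 10^11.
Rural: 11677²·(1 − 2064/11677)·1868000/2064 = 1.0159151 × 10^11.
Sum = 3.3116256 × 10^11.
SE = √(3.3116256 × 10^11) = 575470.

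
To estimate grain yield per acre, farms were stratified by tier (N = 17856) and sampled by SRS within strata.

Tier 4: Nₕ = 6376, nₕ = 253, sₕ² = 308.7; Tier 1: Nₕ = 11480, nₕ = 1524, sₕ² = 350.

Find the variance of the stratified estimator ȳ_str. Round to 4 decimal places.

Var(ȳ_str) = Σₕ Wₕ²(1 − fₕ)sₕ²/nₕ with Wₕ = Nₕ/N, N = 17856.
Tier 4: Wₕ = 0.35707885; term = 0.35707885²·(1 − 0.03968005)·308.7/253 = 0.14940335.
Tier 1: Wₕ = 0.64292115; term = 0.64292115²·(1 − 0.13275261)·350/1524 = 0.08232685.
Sum = 0.2317302.

0.2317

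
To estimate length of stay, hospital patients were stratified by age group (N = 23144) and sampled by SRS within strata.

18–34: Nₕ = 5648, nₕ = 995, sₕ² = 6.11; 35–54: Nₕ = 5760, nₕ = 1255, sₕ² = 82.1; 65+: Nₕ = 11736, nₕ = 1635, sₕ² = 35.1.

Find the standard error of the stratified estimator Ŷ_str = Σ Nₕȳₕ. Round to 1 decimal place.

Var(Ŷ_str) = Σₕ Nₕ²(1 − fₕ)sₕ²/nₕ.
18–34: 5648²·(1 − 995/5648)·6.11/995 = 161378.57.
35–54: 5760²·(1 − 1255/5760)·82.1/1255 = 1.6975271 × 10^6.
65+: 11736²·(1 − 1635/11736)·35.1/1635 = 2.5449182 × 10^6.
Sum = 4.4038239 × 10^6.
SE = √(4.4038239 × 10^6) = 2098.5.

2098.5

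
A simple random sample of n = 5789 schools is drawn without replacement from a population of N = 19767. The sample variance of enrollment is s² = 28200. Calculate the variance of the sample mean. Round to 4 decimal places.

Under SRS without replacement, Var(ȳ) = (1 − f)·s²/n with f = n/N = 5789/19767 = 0.29286184.
Var(ȳ) = (1 − 0.29286184)·28200/5789 = 0.70713816·4.8713077 = 3.4446875.

3.4447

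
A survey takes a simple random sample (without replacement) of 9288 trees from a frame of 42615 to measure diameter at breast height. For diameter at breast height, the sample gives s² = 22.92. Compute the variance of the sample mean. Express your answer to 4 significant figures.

0.001930

Under SRS without replacement, Var(ȳ) = (1 − f)·s²/n with f = n/N = 9288/42615 = 0.21795143.
Var(ȳ) = (1 − 0.21795143)·22.92/9288 = 0.78204857·0.0024677003 = 0.0019298615.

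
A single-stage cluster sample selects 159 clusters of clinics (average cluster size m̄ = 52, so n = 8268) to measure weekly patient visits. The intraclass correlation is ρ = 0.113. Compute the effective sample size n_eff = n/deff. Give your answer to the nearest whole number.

deff = 1 + (52 − 1)·0.113 = 1 + 5.763 = 6.763.
n_eff = 8268 / 6.763 = 1223.

1223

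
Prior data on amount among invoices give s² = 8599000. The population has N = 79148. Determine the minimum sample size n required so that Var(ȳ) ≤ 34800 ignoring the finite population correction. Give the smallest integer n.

248

Without fpc, n₀ = s²/D = 8599000/34800 = 247.0977.
Rounding up, n = 248.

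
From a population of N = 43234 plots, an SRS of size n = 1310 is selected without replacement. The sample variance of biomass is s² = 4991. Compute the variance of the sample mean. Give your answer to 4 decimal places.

3.6945

Under SRS without replacement, Var(ȳ) = (1 − f)·s²/n with f = n/N = 1310/43234 = 0.03030023.
Var(ȳ) = (1 − 0.03030023)·4991/1310 = 0.96969977·3.8099237 = 3.6944821.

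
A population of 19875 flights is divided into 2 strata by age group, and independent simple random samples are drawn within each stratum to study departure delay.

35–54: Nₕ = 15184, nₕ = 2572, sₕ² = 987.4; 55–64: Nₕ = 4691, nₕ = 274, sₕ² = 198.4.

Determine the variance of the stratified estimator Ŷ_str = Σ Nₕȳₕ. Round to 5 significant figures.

Var(Ŷ_str) = Σₕ Nₕ²(1 − fₕ)sₕ²/nₕ.
35–54: 15184²·(1 − 2572/15184)·987.4/2572 = 7.3517768 × 10^7.
55–64: 4691²·(1 − 274/4691)·198.4/274 = 1.5003201 × 10^7.
Sum = 8.8520969 × 10^7.

8.8521 × 10^7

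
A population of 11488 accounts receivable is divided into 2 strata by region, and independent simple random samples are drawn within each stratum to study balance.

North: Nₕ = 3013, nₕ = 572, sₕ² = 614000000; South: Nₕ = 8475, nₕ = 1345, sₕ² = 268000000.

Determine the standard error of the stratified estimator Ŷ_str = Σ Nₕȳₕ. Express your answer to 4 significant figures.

4.465 × 10^6

Var(Ŷ_str) = Σₕ Nₕ²(1 − fₕ)sₕ²/nₕ.
North: 3013²·(1 − 572/3013)·614000000/572 = 7.8947658 × 10^12.
South: 8475²·(1 − 1345/8475)·268000000/1345 = 1.2040423 × 10^13.
Sum = 1.9935189 × 10^13.
SE = √(1.9935189 × 10^13) = 4.465 × 10^6.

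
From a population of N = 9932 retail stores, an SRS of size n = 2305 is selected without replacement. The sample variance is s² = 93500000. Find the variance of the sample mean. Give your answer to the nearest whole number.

Under SRS without replacement, Var(ȳ) = (1 − f)·s²/n with f = n/N = 2305/9932 = 0.23207813.
Var(ȳ) = (1 − 0.23207813)·93500000/2305 = 0.76792187·40563.991 = 31149.976.

31150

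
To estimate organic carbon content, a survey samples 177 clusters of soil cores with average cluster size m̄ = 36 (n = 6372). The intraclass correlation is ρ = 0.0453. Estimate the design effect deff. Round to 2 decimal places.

2.59

deff = 1 + (36 − 1)·0.0453 = 1 + 1.5855 = 2.5855.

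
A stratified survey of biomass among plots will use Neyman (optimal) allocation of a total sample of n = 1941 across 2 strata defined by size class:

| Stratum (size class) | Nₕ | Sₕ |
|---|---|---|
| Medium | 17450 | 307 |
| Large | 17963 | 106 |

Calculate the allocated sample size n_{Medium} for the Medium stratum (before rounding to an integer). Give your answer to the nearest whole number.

Neyman allocation: nₕ = n·NₕSₕ / Σⱼ NⱼSⱼ.
Σ NⱼSⱼ = 17450·307 + 17963·106 = 7.261228 × 10^6.
n_{Medium} = 1941·17450·307 / (7.261228 × 10^6) = 1432.

1432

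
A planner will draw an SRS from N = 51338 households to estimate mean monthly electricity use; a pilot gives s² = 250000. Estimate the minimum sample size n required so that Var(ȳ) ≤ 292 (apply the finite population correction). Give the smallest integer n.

Without fpc, n₀ = s²/D = 250000/292 = 856.1644.
With fpc, (1 − n/N)·s²/n ≤ D requires n ≥ n₀/(1 + n₀/N) = 856.1644/(1 + 856.1644/51338) = 842.1203.
Rounding up, n = 843.

843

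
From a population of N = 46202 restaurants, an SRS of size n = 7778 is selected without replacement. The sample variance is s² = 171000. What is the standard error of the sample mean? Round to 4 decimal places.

4.2760

Under SRS without replacement, Var(ȳ) = (1 − f)·s²/n with f = n/N = 7778/46202 = 0.16834769.
Var(ȳ) = (1 − 0.16834769)·171000/7778 = 0.83165231·21.985086 = 18.283948.
SE(ȳ) = √(18.283948) = 4.2760.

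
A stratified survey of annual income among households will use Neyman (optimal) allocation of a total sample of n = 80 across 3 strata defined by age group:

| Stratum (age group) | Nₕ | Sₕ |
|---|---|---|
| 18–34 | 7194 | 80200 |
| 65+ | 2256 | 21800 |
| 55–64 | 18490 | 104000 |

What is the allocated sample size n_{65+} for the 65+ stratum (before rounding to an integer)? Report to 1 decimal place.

Neyman allocation: nₕ = n·NₕSₕ / Σⱼ NⱼSⱼ.
Σ NⱼSⱼ = 7194·80200 + 2256·21800 + 18490·104000 = 2.5490996 × 10^9.
n_{65+} = 80·2256·21800 / (2.5490996 × 10^9) = 1.5.

1.5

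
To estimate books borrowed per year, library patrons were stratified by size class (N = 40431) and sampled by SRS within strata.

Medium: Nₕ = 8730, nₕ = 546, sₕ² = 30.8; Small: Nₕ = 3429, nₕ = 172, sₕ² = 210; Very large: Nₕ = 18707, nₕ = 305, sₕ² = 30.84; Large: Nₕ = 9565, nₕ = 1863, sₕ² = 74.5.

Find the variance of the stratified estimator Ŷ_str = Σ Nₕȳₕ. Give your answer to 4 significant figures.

Var(Ŷ_str) = Σₕ Nₕ²(1 − fₕ)sₕ²/nₕ.
Medium: 8730²·(1 − 546/8730)·30.8/546 = 4.0303052 × 10^6.
Small: 3429²·(1 − 172/3429)·210/172 = 1.3635658 × 10^7.
Very large: 18707²·(1 − 305/18707)·30.84/305 = 3.4808371 × 10^7.
Large: 9565²·(1 − 1863/9565)·74.5/1863 = 2.9459943 × 10^6.
Sum = 5.5420329 × 10^7.

5.542 × 10^7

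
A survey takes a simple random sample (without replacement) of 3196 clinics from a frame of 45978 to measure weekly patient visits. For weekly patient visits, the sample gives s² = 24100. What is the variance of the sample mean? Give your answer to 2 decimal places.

7.02

Under SRS without replacement, Var(ȳ) = (1 − f)·s²/n with f = n/N = 3196/45978 = 0.06951151.
Var(ȳ) = (1 − 0.06951151)·24100/3196 = 0.93048849·7.5406758 = 7.0165121.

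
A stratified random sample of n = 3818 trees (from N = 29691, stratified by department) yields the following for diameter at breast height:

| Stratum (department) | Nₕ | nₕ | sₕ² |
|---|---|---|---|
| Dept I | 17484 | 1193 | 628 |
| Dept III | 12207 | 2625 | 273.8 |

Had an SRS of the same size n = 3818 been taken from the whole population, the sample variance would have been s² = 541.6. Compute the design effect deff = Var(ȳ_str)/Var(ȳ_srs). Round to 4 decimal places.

1.4879

Var(ȳ_str) = Σ Wₕ²(1−fₕ)sₕ²/nₕ with Wₕ = Nₕ/29691:
  Dept I: (17484/29691)²·(1−1193/17484)·628/1193 = 0.1700819
  Dept III: (12207/29691)²·(1−2625/12207)·273.8/2625 = 0.013839474
  → Var(ȳ_str) = 0.18392137.
Var(ȳ_srs) = (1 − 3818/29691)·541.6/3818 = 0.12361316.
deff = 0.18392137 / 0.12361316 = 1.4879.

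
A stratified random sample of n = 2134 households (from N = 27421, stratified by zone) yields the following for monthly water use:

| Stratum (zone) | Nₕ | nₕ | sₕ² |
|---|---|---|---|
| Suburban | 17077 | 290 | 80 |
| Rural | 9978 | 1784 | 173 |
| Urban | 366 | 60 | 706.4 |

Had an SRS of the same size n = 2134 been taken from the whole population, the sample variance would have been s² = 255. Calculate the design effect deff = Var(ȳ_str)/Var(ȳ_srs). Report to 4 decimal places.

Var(ȳ_str) = Σ Wₕ²(1−fₕ)sₕ²/nₕ with Wₕ = Nₕ/27421:
  Suburban: (17077/27421)²·(1−290/17077)·80/290 = 0.10517441
  Rural: (9978/27421)²·(1−1784/9978)·173/1784 = 0.010544455
  Urban: (366/27421)²·(1−60/366)·706.4/60 = 0.0017536195
  → Var(ȳ_str) = 0.11747248.
Var(ȳ_srs) = (1 − 2134/27421)·255/2134 = 0.11019447.
deff = 0.11747248 / 0.11019447 = 1.0660.

1.0660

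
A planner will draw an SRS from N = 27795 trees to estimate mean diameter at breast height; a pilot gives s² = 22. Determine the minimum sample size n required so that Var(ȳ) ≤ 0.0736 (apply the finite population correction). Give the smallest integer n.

Without fpc, n₀ = s²/D = 22/0.0736 = 298.9130.
With fpc, (1 − n/N)·s²/n ≤ D requires n ≥ n₀/(1 + n₀/N) = 298.9130/(1 + 298.9130/27795) = 295.7326.
Rounding up, n = 296.

296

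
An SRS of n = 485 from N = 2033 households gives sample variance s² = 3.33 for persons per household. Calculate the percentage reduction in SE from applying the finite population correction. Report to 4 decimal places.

f = n/N = 485/2033 = 0.23856370.
SE_no-fpc = √(s²/n) = 0.082861206; SE_fpc = √((1−f)s²/n) = 0.072304951.
Ratio = √(1−f) = 0.87260318. Reduction = 100·(1 − 0.87260318) = 12.7397%.

12.7397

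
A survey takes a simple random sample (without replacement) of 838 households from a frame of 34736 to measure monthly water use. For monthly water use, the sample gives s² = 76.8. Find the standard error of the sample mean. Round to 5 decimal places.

0.29906

Under SRS without replacement, Var(ȳ) = (1 − f)·s²/n with f = n/N = 838/34736 = 0.02412483.
Var(ȳ) = (1 − 0.02412483)·76.8/838 = 0.97587517·0.091646778 = 0.089435815.
SE(ȳ) = √(0.089435815) = 0.29906.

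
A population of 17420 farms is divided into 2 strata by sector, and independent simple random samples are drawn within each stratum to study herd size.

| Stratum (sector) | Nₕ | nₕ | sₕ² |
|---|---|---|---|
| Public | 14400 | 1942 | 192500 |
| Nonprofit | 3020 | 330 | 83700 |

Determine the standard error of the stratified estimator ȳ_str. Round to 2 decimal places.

8.09

Var(ȳ_str) = Σₕ Wₕ²(1 − fₕ)sₕ²/nₕ with Wₕ = Nₕ/N, N = 17420.
Public: Wₕ = 0.82663605; term = 0.82663605²·(1 − 0.13486111)·192500/1942 = 58.599785.
Nonprofit: Wₕ = 0.17336395; term = 0.17336395²·(1 − 0.10927152)·83700/330 = 6.7900729.
Sum = 65.389858.
SE = √(65.389858) = 8.09.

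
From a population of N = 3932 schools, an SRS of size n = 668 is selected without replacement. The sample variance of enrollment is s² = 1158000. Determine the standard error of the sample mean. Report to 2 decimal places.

Under SRS without replacement, Var(ȳ) = (1 − f)·s²/n with f = n/N = 668/3932 = 0.16988810.
Var(ȳ) = (1 − 0.16988810)·1158000/668 = 0.83011190·1733.5329 = 1439.0263.
SE(ȳ) = √(1439.0263) = 37.93.

37.93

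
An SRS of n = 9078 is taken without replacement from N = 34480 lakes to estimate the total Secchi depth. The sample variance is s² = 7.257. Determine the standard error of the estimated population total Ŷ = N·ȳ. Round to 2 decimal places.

836.76

Var(Ŷ) = N²·Var(ȳ) = N²·(1 − n/N)·s²/n.
f = 9078/34480 = 0.26328306; Var(ȳ) = 0.73671694·7.257/9078 = 5.8893532 × 10^-4.
Var(Ŷ) = 34480² · (5.8893532 × 10^-4) = 700167.77.
SE(Ŷ) = √(700167.77) = 836.76.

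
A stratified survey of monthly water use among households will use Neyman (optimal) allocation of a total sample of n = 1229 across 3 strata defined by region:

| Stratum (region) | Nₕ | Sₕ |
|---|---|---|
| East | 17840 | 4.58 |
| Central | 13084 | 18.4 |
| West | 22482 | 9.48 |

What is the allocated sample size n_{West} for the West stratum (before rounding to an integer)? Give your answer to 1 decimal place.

489.1

Neyman allocation: nₕ = n·NₕSₕ / Σⱼ NⱼSⱼ.
Σ NⱼSⱼ = 17840·4.58 + 13084·18.4 + 22482·9.48 = 535582.16.
n_{West} = 1229·22482·9.48 / 535582.16 = 489.1.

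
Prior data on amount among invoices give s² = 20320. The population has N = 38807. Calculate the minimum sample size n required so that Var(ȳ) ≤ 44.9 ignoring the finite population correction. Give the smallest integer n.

453

Without fpc, n₀ = s²/D = 20320/44.9 = 452.5612.
Rounding up, n = 453.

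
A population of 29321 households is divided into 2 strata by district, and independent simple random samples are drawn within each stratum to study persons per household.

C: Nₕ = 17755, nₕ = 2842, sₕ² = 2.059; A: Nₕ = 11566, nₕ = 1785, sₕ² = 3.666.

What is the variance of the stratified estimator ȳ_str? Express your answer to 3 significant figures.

Var(ȳ_str) = Σₕ Wₕ²(1 − fₕ)sₕ²/nₕ with Wₕ = Nₕ/N, N = 29321.
C: Wₕ = 0.60553869; term = 0.60553869²·(1 − 0.16006759)·2.059/2842 = 2.2313126 × 10^-4.
A: Wₕ = 0.39446131; term = 0.39446131²·(1 − 0.15433166)·3.666/1785 = 2.702484 × 10^-4.
Sum = 4.9337966 × 10^-4.

4.93 × 10^-4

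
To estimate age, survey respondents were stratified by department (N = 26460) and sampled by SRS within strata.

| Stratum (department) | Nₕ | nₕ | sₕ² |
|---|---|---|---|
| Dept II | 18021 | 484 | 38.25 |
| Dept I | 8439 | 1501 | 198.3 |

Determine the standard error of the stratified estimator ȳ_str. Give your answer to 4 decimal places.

Var(ȳ_str) = Σₕ Wₕ²(1 − fₕ)sₕ²/nₕ with Wₕ = Nₕ/N, N = 26460.
Dept II: Wₕ = 0.68106576; term = 0.68106576²·(1 − 0.02685756)·38.25/484 = 0.035673078.
Dept I: Wₕ = 0.31893424; term = 0.31893424²·(1 − 0.17786468)·198.3/1501 = 0.011048101.
Sum = 0.046721179.
SE = √(0.046721179) = 0.2162.

0.2162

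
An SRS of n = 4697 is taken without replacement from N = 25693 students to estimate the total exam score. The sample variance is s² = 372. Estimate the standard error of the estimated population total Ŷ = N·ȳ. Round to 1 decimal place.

Var(Ŷ) = N²·Var(ȳ) = N²·(1 − n/N)·s²/n.
f = 4697/25693 = 0.18281244; Var(ȳ) = 0.81718756·372/4697 = 0.064720837.
Var(Ŷ) = 25693² · 0.064720837 = 4.2724182 × 10^7.
SE(Ŷ) = √(4.2724182 × 10^7) = 6536.4.

6536.4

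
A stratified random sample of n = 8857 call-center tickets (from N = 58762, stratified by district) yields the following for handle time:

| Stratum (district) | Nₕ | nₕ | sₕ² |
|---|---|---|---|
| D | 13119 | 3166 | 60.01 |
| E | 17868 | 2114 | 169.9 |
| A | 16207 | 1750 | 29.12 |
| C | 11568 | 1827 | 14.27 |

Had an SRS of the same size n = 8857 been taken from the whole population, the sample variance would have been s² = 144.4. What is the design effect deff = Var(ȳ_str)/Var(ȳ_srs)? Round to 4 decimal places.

0.6249

Var(ȳ_str) = Σ Wₕ²(1−fₕ)sₕ²/nₕ with Wₕ = Nₕ/58762:
  D: (13119/58762)²·(1−3166/13119)·60.01/3166 = 7.1676091 × 10^-4
  E: (17868/58762)²·(1−2114/17868)·169.9/2114 = 0.0065518213
  A: (16207/58762)²·(1−1750/16207)·29.12/1750 = 0.0011291223
  C: (11568/58762)²·(1−1827/11568)·14.27/1827 = 2.5489077 × 10^-4
  → Var(ȳ_str) = 0.0086525953.
Var(ȳ_srs) = (1 − 8857/58762)·144.4/8857 = 0.013846118.
deff = 0.0086525953 / 0.013846118 = 0.6249.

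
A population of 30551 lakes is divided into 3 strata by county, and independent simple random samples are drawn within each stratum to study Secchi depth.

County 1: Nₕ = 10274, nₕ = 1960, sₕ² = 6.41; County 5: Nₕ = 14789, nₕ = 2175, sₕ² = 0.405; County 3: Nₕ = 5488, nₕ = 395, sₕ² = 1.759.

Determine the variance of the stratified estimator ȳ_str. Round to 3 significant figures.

Var(ȳ_str) = Σₕ Wₕ²(1 − fₕ)sₕ²/nₕ with Wₕ = Nₕ/N, N = 30551.
County 1: Wₕ = 0.33629014; term = 0.33629014²·(1 − 0.19077282)·6.41/1960 = 2.9929584 × 10^-4.
County 5: Wₕ = 0.48407581; term = 0.48407581²·(1 − 0.14706877)·0.405/2175 = 3.7216586 × 10^-5.
County 3: Wₕ = 0.17963405; term = 0.17963405²·(1 − 0.07197522)·1.759/395 = 1.3335388 × 10^-4.
Sum = 4.6986631 × 10^-4.

4.70 × 10^-4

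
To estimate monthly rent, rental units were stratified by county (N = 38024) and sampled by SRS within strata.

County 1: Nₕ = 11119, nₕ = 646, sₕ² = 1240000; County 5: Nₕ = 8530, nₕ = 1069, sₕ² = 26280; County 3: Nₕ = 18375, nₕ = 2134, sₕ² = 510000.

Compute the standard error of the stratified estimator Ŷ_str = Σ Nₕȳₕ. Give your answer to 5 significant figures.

544440

Var(Ŷ_str) = Σₕ Nₕ²(1 − fₕ)sₕ²/nₕ.
County 1: 11119²·(1 − 646/11119)·1240000/646 = 2.2352495 × 10^11.
County 5: 8530²·(1 − 1069/8530)·26280/1069 = 1.5645654 × 10^9.
County 3: 18375²·(1 − 2134/18375)·510000/2134 = 7.1320746 × 10^10.
Sum = 2.9641026 × 10^11.
SE = √(2.9641026 × 10^11) = 544440.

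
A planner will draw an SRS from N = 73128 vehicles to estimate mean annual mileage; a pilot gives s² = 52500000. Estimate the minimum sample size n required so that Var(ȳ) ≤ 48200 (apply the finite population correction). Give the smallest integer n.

1074

Without fpc, n₀ = s²/D = 52500000/48200 = 1089.2116.
With fpc, (1 − n/N)·s²/n ≤ D requires n ≥ n₀/(1 + n₀/N) = 1089.2116/(1 + 1089.2116/73128) = 1073.2263.
Rounding up, n = 1074.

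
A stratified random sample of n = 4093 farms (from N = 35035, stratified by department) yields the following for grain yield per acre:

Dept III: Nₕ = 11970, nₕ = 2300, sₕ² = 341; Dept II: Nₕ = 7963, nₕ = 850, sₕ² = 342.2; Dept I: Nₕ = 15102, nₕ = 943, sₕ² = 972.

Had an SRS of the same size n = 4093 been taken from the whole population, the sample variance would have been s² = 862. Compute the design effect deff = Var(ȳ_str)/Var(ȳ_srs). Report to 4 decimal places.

1.1404

Var(ȳ_str) = Σ Wₕ²(1−fₕ)sₕ²/nₕ with Wₕ = Nₕ/35035:
  Dept III: (11970/35035)²·(1−2300/11970)·341/2300 = 0.013981151
  Dept II: (7963/35035)²·(1−850/7963)·342.2/850 = 0.018577461
  Dept I: (15102/35035)²·(1−943/15102)·972/943 = 0.17956322
  → Var(ȳ_str) = 0.21212183.
Var(ȳ_srs) = (1 − 4093/35035)·862/4093 = 0.1859995.
deff = 0.21212183 / 0.1859995 = 1.1404.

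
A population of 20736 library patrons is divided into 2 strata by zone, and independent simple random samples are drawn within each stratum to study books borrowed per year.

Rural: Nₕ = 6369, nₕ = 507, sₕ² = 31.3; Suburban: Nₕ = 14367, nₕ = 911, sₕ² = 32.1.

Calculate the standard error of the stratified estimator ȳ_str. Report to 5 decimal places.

Var(ȳ_str) = Σₕ Wₕ²(1 − fₕ)sₕ²/nₕ with Wₕ = Nₕ/N, N = 20736.
Rural: Wₕ = 0.30714699; term = 0.30714699²·(1 − 0.07960433)·31.3/507 = 0.0053604774.
Suburban: Wₕ = 0.69285301; term = 0.69285301²·(1 − 0.06340920)·32.1/911 = 0.015842319.
Sum = 0.021202796.
SE = √(0.021202796) = 0.14561.

0.14561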